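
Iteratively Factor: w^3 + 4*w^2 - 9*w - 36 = (w + 3)*(w^2 + w - 12) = (w - 3)*(w + 3)*(w + 4)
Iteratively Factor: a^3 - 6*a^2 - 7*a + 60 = (a - 5)*(a^2 - a - 12) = (a - 5)*(a - 4)*(a + 3)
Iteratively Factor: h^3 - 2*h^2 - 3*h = (h + 1)*(h^2 - 3*h) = h*(h + 1)*(h - 3)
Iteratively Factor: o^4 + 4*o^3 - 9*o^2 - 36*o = (o + 3)*(o^3 + o^2 - 12*o) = (o + 3)*(o + 4)*(o^2 - 3*o) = (o - 3)*(o + 3)*(o + 4)*(o)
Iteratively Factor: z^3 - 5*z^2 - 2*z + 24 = (z - 3)*(z^2 - 2*z - 8) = (z - 4)*(z - 3)*(z + 2)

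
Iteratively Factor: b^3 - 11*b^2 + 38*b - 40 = (b - 2)*(b^2 - 9*b + 20) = (b - 4)*(b - 2)*(b - 5)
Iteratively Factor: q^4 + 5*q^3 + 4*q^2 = (q)*(q^3 + 5*q^2 + 4*q) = q^2*(q^2 + 5*q + 4) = q^2*(q + 4)*(q + 1)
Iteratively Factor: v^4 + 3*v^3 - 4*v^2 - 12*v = (v - 2)*(v^3 + 5*v^2 + 6*v) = (v - 2)*(v + 2)*(v^2 + 3*v) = (v - 2)*(v + 2)*(v + 3)*(v)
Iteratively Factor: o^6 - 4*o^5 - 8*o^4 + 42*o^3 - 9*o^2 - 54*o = (o + 1)*(o^5 - 5*o^4 - 3*o^3 + 45*o^2 - 54*o) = (o - 2)*(o + 1)*(o^4 - 3*o^3 - 9*o^2 + 27*o) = (o - 3)*(o - 2)*(o + 1)*(o^3 - 9*o) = (o - 3)*(o - 2)*(o + 1)*(o + 3)*(o^2 - 3*o) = o*(o - 3)*(o - 2)*(o + 1)*(o + 3)*(o - 3)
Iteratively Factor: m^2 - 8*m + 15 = (m - 5)*(m - 3)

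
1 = 1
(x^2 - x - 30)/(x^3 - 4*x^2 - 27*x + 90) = 1/(x - 3)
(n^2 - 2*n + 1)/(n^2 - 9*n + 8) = (n - 1)/(n - 8)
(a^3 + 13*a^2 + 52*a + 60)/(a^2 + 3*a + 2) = (a^2 + 11*a + 30)/(a + 1)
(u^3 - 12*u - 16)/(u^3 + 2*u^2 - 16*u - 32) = (u + 2)/(u + 4)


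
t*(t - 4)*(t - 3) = t^3 - 7*t^2 + 12*t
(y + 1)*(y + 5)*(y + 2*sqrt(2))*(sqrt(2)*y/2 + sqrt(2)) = sqrt(2)*y^4/2 + 2*y^3 + 4*sqrt(2)*y^3 + 17*sqrt(2)*y^2/2 + 16*y^2 + 5*sqrt(2)*y + 34*y + 20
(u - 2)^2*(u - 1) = u^3 - 5*u^2 + 8*u - 4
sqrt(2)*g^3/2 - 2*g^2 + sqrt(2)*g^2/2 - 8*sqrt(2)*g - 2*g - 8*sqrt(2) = (g - 4*sqrt(2))*(g + 2*sqrt(2))*(sqrt(2)*g/2 + sqrt(2)/2)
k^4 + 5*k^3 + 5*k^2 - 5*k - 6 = (k - 1)*(k + 1)*(k + 2)*(k + 3)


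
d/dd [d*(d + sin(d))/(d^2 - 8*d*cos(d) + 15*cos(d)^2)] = (-d*(d + sin(d))*(8*d*sin(d) + 2*d - 15*sin(2*d) - 8*cos(d)) + (d^2 - 8*d*cos(d) + 15*cos(d)^2)*(d*(cos(d) + 1) + d + sin(d)))/((d - 5*cos(d))^2*(d - 3*cos(d))^2)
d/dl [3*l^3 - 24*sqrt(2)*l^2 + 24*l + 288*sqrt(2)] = 9*l^2 - 48*sqrt(2)*l + 24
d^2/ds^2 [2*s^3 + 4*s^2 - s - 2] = 12*s + 8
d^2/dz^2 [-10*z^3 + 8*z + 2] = -60*z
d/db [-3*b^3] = -9*b^2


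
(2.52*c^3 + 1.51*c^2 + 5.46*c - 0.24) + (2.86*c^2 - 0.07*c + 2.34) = 2.52*c^3 + 4.37*c^2 + 5.39*c + 2.1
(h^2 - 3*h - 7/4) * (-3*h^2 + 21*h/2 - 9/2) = -3*h^4 + 39*h^3/2 - 123*h^2/4 - 39*h/8 + 63/8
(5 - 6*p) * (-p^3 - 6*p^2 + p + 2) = 6*p^4 + 31*p^3 - 36*p^2 - 7*p + 10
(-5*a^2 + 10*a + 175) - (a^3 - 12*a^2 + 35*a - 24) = -a^3 + 7*a^2 - 25*a + 199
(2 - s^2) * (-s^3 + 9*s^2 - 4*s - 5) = s^5 - 9*s^4 + 2*s^3 + 23*s^2 - 8*s - 10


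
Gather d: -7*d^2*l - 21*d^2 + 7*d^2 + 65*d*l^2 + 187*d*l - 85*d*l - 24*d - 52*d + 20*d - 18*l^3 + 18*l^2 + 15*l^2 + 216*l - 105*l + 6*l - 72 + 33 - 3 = d^2*(-7*l - 14) + d*(65*l^2 + 102*l - 56) - 18*l^3 + 33*l^2 + 117*l - 42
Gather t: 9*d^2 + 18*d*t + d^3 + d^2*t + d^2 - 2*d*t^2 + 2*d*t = d^3 + 10*d^2 - 2*d*t^2 + t*(d^2 + 20*d)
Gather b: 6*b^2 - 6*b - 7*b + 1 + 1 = 6*b^2 - 13*b + 2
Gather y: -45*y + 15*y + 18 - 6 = 12 - 30*y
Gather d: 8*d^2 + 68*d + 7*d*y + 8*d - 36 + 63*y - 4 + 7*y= 8*d^2 + d*(7*y + 76) + 70*y - 40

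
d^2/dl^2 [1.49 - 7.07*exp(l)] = -7.07*exp(l)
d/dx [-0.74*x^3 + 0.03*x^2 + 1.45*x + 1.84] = -2.22*x^2 + 0.06*x + 1.45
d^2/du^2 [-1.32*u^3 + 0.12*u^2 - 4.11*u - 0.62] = 0.24 - 7.92*u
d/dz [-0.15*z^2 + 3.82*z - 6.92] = 3.82 - 0.3*z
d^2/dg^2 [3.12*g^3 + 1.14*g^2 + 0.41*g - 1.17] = 18.72*g + 2.28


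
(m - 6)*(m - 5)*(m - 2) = m^3 - 13*m^2 + 52*m - 60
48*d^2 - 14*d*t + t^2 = (-8*d + t)*(-6*d + t)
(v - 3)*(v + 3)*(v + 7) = v^3 + 7*v^2 - 9*v - 63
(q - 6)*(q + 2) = q^2 - 4*q - 12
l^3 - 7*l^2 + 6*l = l*(l - 6)*(l - 1)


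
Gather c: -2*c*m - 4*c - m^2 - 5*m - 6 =c*(-2*m - 4) - m^2 - 5*m - 6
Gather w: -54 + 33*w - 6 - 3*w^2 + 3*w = -3*w^2 + 36*w - 60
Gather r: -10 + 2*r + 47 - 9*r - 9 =28 - 7*r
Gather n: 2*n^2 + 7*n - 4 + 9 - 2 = 2*n^2 + 7*n + 3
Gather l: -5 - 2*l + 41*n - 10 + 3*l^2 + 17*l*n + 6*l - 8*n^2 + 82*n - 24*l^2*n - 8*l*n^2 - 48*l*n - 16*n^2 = l^2*(3 - 24*n) + l*(-8*n^2 - 31*n + 4) - 24*n^2 + 123*n - 15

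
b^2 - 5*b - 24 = (b - 8)*(b + 3)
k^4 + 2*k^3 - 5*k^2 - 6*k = k*(k - 2)*(k + 1)*(k + 3)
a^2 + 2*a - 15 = (a - 3)*(a + 5)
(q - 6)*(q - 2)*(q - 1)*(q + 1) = q^4 - 8*q^3 + 11*q^2 + 8*q - 12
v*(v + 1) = v^2 + v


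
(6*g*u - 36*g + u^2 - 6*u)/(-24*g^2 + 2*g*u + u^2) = (u - 6)/(-4*g + u)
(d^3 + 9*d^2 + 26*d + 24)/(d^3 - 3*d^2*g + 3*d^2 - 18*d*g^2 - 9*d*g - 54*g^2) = (d^2 + 6*d + 8)/(d^2 - 3*d*g - 18*g^2)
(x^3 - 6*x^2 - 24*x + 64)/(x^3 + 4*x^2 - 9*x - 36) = (x^2 - 10*x + 16)/(x^2 - 9)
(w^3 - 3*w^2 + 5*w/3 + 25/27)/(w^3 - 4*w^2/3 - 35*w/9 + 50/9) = (w + 1/3)/(w + 2)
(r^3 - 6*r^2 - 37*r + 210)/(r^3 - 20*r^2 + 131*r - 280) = (r + 6)/(r - 8)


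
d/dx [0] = 0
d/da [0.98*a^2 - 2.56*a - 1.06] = 1.96*a - 2.56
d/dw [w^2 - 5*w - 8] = 2*w - 5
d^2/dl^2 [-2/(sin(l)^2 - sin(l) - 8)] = 2*(-4*sin(l)^4 + 3*sin(l)^3 - 27*sin(l)^2 + 2*sin(l) + 18)/(sin(l) + cos(l)^2 + 7)^3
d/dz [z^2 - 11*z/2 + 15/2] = 2*z - 11/2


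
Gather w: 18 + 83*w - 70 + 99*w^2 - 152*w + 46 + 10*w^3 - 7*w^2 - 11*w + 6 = 10*w^3 + 92*w^2 - 80*w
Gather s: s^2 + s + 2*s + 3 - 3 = s^2 + 3*s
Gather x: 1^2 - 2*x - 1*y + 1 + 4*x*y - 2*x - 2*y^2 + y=x*(4*y - 4) - 2*y^2 + 2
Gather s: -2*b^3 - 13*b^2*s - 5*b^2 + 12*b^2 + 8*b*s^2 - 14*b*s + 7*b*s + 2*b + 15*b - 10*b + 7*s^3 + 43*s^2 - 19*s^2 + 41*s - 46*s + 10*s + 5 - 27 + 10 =-2*b^3 + 7*b^2 + 7*b + 7*s^3 + s^2*(8*b + 24) + s*(-13*b^2 - 7*b + 5) - 12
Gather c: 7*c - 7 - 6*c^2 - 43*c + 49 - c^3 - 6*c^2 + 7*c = -c^3 - 12*c^2 - 29*c + 42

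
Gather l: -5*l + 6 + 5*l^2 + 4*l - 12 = 5*l^2 - l - 6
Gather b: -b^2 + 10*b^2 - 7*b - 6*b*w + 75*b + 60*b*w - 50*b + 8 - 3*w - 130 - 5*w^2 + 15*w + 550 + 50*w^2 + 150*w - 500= 9*b^2 + b*(54*w + 18) + 45*w^2 + 162*w - 72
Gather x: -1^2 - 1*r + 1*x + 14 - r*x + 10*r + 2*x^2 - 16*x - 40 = 9*r + 2*x^2 + x*(-r - 15) - 27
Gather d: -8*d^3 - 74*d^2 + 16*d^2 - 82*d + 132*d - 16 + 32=-8*d^3 - 58*d^2 + 50*d + 16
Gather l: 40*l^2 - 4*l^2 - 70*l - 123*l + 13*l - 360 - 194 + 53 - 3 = 36*l^2 - 180*l - 504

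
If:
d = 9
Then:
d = 9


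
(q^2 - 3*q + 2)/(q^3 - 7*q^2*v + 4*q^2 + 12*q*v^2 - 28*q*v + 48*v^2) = (q^2 - 3*q + 2)/(q^3 - 7*q^2*v + 4*q^2 + 12*q*v^2 - 28*q*v + 48*v^2)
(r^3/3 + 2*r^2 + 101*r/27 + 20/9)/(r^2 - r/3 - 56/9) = (9*r^3 + 54*r^2 + 101*r + 60)/(3*(9*r^2 - 3*r - 56))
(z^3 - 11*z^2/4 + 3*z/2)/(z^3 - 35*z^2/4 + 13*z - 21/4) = z*(z - 2)/(z^2 - 8*z + 7)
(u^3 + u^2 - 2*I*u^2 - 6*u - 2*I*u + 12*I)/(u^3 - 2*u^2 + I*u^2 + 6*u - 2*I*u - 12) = (u + 3)/(u + 3*I)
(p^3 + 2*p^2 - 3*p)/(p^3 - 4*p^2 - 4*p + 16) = p*(p^2 + 2*p - 3)/(p^3 - 4*p^2 - 4*p + 16)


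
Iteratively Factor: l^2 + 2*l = (l + 2)*(l)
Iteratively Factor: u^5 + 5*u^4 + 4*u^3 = (u + 4)*(u^4 + u^3) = u*(u + 4)*(u^3 + u^2) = u^2*(u + 4)*(u^2 + u) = u^2*(u + 1)*(u + 4)*(u)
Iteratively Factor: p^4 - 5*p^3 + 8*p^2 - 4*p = (p - 2)*(p^3 - 3*p^2 + 2*p) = (p - 2)^2*(p^2 - p) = (p - 2)^2*(p - 1)*(p)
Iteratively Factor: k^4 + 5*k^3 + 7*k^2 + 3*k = (k + 1)*(k^3 + 4*k^2 + 3*k) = (k + 1)^2*(k^2 + 3*k) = k*(k + 1)^2*(k + 3)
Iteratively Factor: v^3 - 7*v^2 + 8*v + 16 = (v - 4)*(v^2 - 3*v - 4) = (v - 4)^2*(v + 1)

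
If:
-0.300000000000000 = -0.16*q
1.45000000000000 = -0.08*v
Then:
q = 1.88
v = -18.12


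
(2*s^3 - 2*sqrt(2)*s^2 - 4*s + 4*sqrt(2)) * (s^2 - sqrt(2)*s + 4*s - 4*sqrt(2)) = 2*s^5 - 4*sqrt(2)*s^4 + 8*s^4 - 16*sqrt(2)*s^3 + 8*sqrt(2)*s^2 - 8*s + 32*sqrt(2)*s - 32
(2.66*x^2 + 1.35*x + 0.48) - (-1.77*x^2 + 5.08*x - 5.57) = 4.43*x^2 - 3.73*x + 6.05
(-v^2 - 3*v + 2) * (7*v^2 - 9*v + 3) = -7*v^4 - 12*v^3 + 38*v^2 - 27*v + 6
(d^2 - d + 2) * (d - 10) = d^3 - 11*d^2 + 12*d - 20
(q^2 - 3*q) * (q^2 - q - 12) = q^4 - 4*q^3 - 9*q^2 + 36*q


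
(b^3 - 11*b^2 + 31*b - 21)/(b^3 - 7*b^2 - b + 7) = (b - 3)/(b + 1)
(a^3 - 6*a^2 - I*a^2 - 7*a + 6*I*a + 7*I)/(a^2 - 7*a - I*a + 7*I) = a + 1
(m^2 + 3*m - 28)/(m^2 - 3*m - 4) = (m + 7)/(m + 1)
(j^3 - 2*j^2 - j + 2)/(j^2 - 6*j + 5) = (j^2 - j - 2)/(j - 5)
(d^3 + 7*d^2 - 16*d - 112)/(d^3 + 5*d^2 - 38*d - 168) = (d - 4)/(d - 6)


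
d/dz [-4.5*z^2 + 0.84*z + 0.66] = 0.84 - 9.0*z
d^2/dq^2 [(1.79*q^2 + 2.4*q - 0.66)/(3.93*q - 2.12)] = (-1.4210854715202e-14*q^2 + 7.105427357601e-15*q + 35.694364)/(60.698457*q^3 - 98.229564*q^2 + 52.988976*q - 9.528128)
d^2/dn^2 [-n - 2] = 0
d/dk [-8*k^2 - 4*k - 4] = -16*k - 4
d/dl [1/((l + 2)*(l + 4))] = 2*(-l - 3)/(l^4 + 12*l^3 + 52*l^2 + 96*l + 64)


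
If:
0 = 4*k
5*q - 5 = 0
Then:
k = 0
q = 1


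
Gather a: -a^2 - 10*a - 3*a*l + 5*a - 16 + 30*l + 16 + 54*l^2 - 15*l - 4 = -a^2 + a*(-3*l - 5) + 54*l^2 + 15*l - 4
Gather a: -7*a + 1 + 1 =2 - 7*a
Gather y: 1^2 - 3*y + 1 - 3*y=2 - 6*y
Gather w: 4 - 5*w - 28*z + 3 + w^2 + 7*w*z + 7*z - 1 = w^2 + w*(7*z - 5) - 21*z + 6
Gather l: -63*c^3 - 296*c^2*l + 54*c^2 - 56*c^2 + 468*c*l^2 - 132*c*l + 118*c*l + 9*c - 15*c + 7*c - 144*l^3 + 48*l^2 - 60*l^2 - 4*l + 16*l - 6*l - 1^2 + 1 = -63*c^3 - 2*c^2 + c - 144*l^3 + l^2*(468*c - 12) + l*(-296*c^2 - 14*c + 6)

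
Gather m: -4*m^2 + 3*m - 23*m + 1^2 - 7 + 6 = -4*m^2 - 20*m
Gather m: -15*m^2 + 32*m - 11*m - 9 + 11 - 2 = -15*m^2 + 21*m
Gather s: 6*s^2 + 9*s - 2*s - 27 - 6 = 6*s^2 + 7*s - 33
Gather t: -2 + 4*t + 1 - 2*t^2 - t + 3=-2*t^2 + 3*t + 2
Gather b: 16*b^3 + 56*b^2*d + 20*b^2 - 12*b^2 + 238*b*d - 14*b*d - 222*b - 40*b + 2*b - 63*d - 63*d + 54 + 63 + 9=16*b^3 + b^2*(56*d + 8) + b*(224*d - 260) - 126*d + 126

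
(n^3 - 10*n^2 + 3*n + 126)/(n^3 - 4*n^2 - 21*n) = (n - 6)/n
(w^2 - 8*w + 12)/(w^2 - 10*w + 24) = (w - 2)/(w - 4)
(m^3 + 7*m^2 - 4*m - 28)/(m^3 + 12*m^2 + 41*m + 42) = (m - 2)/(m + 3)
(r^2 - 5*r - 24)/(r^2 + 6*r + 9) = (r - 8)/(r + 3)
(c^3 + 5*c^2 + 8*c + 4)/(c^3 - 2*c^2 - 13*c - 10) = (c + 2)/(c - 5)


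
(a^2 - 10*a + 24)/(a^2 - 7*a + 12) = (a - 6)/(a - 3)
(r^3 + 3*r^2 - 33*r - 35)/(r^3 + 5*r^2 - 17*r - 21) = (r - 5)/(r - 3)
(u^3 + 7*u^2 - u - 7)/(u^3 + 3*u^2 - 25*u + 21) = (u + 1)/(u - 3)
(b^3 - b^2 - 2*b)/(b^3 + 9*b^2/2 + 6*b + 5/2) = 2*b*(b - 2)/(2*b^2 + 7*b + 5)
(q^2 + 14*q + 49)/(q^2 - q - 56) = (q + 7)/(q - 8)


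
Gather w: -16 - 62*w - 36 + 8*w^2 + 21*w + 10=8*w^2 - 41*w - 42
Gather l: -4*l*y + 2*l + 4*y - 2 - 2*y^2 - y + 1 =l*(2 - 4*y) - 2*y^2 + 3*y - 1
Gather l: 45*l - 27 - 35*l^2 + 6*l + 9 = -35*l^2 + 51*l - 18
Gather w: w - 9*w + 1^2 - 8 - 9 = -8*w - 16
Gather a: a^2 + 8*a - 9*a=a^2 - a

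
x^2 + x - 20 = (x - 4)*(x + 5)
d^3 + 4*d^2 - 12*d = d*(d - 2)*(d + 6)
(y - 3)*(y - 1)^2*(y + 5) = y^4 - 18*y^2 + 32*y - 15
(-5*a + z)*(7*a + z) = -35*a^2 + 2*a*z + z^2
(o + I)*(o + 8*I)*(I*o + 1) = I*o^3 - 8*o^2 + I*o - 8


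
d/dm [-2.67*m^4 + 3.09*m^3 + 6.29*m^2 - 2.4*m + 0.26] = -10.68*m^3 + 9.27*m^2 + 12.58*m - 2.4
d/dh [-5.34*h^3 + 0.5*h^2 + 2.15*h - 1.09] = -16.02*h^2 + 1.0*h + 2.15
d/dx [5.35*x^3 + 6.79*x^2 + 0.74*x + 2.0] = 16.05*x^2 + 13.58*x + 0.74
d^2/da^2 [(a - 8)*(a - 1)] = 2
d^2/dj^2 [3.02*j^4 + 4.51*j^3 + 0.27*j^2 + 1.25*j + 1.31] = 36.24*j^2 + 27.06*j + 0.54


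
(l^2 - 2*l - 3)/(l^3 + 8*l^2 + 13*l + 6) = (l - 3)/(l^2 + 7*l + 6)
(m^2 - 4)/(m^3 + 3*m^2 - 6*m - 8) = (m + 2)/(m^2 + 5*m + 4)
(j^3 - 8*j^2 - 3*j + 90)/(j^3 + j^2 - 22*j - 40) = (j^2 - 3*j - 18)/(j^2 + 6*j + 8)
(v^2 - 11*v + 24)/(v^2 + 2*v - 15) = (v - 8)/(v + 5)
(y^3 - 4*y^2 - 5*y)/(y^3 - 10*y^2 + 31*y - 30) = y*(y + 1)/(y^2 - 5*y + 6)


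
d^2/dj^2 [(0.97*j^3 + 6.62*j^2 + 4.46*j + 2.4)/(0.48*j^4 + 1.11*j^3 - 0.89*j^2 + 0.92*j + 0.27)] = (0.446975999999998*j^9 + 9.151488*j^8 + 35.980128*j^7 + 66.968538*j^6 + 15.859548*j^5 - 85.8654*j^4 - 62.126978*j^3 + 17.3295*j^2 - 9.251694*j + 3.965628)/(0.110592*j^12 + 0.767232*j^11 + 1.159056*j^10 - 0.841617*j^9 + 0.978596999999999*j^8 + 4.543281*j^7 - 4.633424*j^6 + 4.119702*j^5 + 0.141033*j^4 - 0.305011*j^3 + 0.490941*j^2 + 0.201204*j + 0.019683)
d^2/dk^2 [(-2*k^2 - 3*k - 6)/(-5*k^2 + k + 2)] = 34*(5*k^3 + 30*k^2 + 4)/(125*k^6 - 75*k^5 - 135*k^4 + 59*k^3 + 54*k^2 - 12*k - 8)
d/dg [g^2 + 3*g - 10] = 2*g + 3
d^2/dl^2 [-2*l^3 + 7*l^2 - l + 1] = 14 - 12*l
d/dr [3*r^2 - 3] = 6*r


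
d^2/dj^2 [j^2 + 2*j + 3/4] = 2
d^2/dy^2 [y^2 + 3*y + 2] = 2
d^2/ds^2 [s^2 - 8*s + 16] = 2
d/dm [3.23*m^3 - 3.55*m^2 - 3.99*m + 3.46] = 9.69*m^2 - 7.1*m - 3.99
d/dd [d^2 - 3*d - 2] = 2*d - 3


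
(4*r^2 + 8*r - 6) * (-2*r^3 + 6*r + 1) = -8*r^5 - 16*r^4 + 36*r^3 + 52*r^2 - 28*r - 6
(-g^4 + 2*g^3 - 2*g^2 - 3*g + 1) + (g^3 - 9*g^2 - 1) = -g^4 + 3*g^3 - 11*g^2 - 3*g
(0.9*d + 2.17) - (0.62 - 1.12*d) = 2.02*d + 1.55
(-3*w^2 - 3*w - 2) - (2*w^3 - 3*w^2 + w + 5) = -2*w^3 - 4*w - 7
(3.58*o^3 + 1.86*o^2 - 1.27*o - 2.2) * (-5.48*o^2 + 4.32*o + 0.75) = -19.6184*o^5 + 5.2728*o^4 + 17.6798*o^3 + 7.9646*o^2 - 10.4565*o - 1.65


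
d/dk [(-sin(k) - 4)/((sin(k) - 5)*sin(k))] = (cos(k) + 8/tan(k) - 20*cos(k)/sin(k)^2)/(sin(k) - 5)^2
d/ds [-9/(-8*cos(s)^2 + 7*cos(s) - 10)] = 9*(16*cos(s) - 7)*sin(s)/(8*cos(s)^2 - 7*cos(s) + 10)^2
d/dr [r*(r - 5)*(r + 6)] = 3*r^2 + 2*r - 30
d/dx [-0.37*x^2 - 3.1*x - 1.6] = -0.74*x - 3.1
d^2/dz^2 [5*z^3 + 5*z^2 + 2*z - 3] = 30*z + 10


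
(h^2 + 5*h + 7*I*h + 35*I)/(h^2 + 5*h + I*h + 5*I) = (h + 7*I)/(h + I)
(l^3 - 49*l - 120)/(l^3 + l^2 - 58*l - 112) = (l^2 + 8*l + 15)/(l^2 + 9*l + 14)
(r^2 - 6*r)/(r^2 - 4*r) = (r - 6)/(r - 4)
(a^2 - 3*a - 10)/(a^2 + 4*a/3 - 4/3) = 3*(a - 5)/(3*a - 2)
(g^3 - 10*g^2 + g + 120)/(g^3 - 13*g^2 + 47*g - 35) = (g^2 - 5*g - 24)/(g^2 - 8*g + 7)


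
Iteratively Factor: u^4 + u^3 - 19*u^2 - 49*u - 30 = (u + 1)*(u^3 - 19*u - 30) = (u + 1)*(u + 2)*(u^2 - 2*u - 15) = (u + 1)*(u + 2)*(u + 3)*(u - 5)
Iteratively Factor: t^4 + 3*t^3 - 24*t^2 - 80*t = (t - 5)*(t^3 + 8*t^2 + 16*t) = (t - 5)*(t + 4)*(t^2 + 4*t) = t*(t - 5)*(t + 4)*(t + 4)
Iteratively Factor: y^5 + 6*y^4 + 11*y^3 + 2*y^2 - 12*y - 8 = (y + 1)*(y^4 + 5*y^3 + 6*y^2 - 4*y - 8) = (y - 1)*(y + 1)*(y^3 + 6*y^2 + 12*y + 8) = (y - 1)*(y + 1)*(y + 2)*(y^2 + 4*y + 4) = (y - 1)*(y + 1)*(y + 2)^2*(y + 2)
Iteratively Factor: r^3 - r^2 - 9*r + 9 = (r + 3)*(r^2 - 4*r + 3) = (r - 1)*(r + 3)*(r - 3)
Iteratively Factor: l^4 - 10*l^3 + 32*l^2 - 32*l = (l - 4)*(l^3 - 6*l^2 + 8*l) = (l - 4)^2*(l^2 - 2*l) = l*(l - 4)^2*(l - 2)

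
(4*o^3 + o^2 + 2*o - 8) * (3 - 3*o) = -12*o^4 + 9*o^3 - 3*o^2 + 30*o - 24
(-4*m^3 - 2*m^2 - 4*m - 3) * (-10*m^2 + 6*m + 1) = 40*m^5 - 4*m^4 + 24*m^3 + 4*m^2 - 22*m - 3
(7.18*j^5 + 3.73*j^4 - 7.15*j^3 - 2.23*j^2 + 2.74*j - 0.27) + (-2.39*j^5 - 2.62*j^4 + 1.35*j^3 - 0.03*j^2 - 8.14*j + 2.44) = 4.79*j^5 + 1.11*j^4 - 5.8*j^3 - 2.26*j^2 - 5.4*j + 2.17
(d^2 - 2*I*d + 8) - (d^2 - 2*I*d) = 8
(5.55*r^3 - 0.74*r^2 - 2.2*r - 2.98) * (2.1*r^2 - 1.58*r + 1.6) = 11.655*r^5 - 10.323*r^4 + 5.4292*r^3 - 3.966*r^2 + 1.1884*r - 4.768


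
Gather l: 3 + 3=6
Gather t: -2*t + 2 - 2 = -2*t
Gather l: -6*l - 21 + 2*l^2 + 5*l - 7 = 2*l^2 - l - 28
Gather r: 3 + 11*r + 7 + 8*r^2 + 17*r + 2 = 8*r^2 + 28*r + 12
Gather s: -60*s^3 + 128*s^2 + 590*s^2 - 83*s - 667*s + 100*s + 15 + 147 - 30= -60*s^3 + 718*s^2 - 650*s + 132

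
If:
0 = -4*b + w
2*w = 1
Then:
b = 1/8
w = 1/2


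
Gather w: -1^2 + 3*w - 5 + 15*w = 18*w - 6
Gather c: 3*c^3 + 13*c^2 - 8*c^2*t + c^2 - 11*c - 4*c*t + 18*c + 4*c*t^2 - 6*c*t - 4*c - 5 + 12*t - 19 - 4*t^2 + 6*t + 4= 3*c^3 + c^2*(14 - 8*t) + c*(4*t^2 - 10*t + 3) - 4*t^2 + 18*t - 20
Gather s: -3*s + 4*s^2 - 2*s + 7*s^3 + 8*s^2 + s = 7*s^3 + 12*s^2 - 4*s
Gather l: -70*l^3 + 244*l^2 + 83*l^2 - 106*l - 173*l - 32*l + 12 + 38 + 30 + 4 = -70*l^3 + 327*l^2 - 311*l + 84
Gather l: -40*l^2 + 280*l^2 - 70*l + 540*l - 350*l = 240*l^2 + 120*l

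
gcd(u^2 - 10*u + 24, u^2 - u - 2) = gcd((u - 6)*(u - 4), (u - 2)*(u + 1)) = 1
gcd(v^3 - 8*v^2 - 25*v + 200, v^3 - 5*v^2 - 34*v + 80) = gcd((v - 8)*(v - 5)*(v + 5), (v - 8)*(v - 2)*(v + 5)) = v^2 - 3*v - 40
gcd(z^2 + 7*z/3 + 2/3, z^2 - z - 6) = z + 2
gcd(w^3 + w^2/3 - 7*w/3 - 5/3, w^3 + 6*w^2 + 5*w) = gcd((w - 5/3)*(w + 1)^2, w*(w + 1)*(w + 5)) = w + 1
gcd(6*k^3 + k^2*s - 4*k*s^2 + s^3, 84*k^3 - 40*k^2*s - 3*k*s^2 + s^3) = -2*k + s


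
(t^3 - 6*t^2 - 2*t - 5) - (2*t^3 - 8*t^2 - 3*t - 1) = -t^3 + 2*t^2 + t - 4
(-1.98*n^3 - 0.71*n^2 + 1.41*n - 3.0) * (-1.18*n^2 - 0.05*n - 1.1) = 2.3364*n^5 + 0.9368*n^4 + 0.5497*n^3 + 4.2505*n^2 - 1.401*n + 3.3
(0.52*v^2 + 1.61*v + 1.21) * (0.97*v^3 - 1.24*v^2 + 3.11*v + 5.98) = 0.5044*v^5 + 0.9169*v^4 + 0.7945*v^3 + 6.6163*v^2 + 13.3909*v + 7.2358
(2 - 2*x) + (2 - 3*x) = 4 - 5*x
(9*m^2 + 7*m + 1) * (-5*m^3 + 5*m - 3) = -45*m^5 - 35*m^4 + 40*m^3 + 8*m^2 - 16*m - 3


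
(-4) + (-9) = -13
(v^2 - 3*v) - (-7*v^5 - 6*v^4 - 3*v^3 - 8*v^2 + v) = 7*v^5 + 6*v^4 + 3*v^3 + 9*v^2 - 4*v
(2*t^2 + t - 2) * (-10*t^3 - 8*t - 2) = -20*t^5 - 10*t^4 + 4*t^3 - 12*t^2 + 14*t + 4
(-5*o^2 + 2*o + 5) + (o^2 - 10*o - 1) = -4*o^2 - 8*o + 4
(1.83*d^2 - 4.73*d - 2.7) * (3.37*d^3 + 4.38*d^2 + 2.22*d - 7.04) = 6.1671*d^5 - 7.9247*d^4 - 25.7538*d^3 - 35.2098*d^2 + 27.3052*d + 19.008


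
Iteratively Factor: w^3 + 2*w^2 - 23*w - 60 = (w - 5)*(w^2 + 7*w + 12) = (w - 5)*(w + 4)*(w + 3)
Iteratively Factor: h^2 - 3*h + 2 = (h - 1)*(h - 2)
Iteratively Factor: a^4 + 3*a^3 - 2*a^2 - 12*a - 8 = (a + 2)*(a^3 + a^2 - 4*a - 4) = (a - 2)*(a + 2)*(a^2 + 3*a + 2) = (a - 2)*(a + 1)*(a + 2)*(a + 2)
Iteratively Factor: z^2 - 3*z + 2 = (z - 2)*(z - 1)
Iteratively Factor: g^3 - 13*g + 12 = (g - 1)*(g^2 + g - 12) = (g - 1)*(g + 4)*(g - 3)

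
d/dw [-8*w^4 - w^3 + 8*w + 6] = -32*w^3 - 3*w^2 + 8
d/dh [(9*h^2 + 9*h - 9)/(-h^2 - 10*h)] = 9*(-9*h^2 - 2*h - 10)/(h^2*(h^2 + 20*h + 100))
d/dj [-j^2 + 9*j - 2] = 9 - 2*j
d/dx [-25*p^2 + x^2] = 2*x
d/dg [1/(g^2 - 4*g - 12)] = 2*(2 - g)/(-g^2 + 4*g + 12)^2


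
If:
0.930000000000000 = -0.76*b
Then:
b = -1.22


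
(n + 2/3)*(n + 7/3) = n^2 + 3*n + 14/9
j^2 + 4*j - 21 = (j - 3)*(j + 7)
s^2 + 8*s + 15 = (s + 3)*(s + 5)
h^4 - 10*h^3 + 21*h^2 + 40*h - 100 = (h - 5)^2*(h - 2)*(h + 2)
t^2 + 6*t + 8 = (t + 2)*(t + 4)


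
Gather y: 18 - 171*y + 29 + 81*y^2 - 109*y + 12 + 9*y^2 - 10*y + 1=90*y^2 - 290*y + 60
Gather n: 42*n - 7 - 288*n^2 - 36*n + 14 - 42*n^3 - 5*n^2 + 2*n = -42*n^3 - 293*n^2 + 8*n + 7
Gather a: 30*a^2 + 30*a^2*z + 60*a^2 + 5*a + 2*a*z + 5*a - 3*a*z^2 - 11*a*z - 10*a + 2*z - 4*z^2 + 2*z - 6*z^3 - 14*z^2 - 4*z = a^2*(30*z + 90) + a*(-3*z^2 - 9*z) - 6*z^3 - 18*z^2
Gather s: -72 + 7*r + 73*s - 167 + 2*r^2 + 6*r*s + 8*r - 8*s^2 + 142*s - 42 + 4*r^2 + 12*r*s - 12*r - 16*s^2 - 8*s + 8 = 6*r^2 + 3*r - 24*s^2 + s*(18*r + 207) - 273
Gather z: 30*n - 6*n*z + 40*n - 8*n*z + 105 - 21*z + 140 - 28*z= 70*n + z*(-14*n - 49) + 245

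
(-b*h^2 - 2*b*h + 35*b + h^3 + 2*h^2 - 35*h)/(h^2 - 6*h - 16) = (b*h^2 + 2*b*h - 35*b - h^3 - 2*h^2 + 35*h)/(-h^2 + 6*h + 16)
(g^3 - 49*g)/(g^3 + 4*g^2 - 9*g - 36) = g*(g^2 - 49)/(g^3 + 4*g^2 - 9*g - 36)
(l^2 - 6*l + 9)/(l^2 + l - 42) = (l^2 - 6*l + 9)/(l^2 + l - 42)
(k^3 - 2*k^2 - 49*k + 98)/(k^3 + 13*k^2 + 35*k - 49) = (k^2 - 9*k + 14)/(k^2 + 6*k - 7)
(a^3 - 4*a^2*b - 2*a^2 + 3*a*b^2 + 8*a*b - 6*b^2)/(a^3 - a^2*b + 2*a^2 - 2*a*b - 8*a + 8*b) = (a - 3*b)/(a + 4)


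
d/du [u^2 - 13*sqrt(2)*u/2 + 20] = 2*u - 13*sqrt(2)/2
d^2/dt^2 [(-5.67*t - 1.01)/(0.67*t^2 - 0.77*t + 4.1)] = (-(1.34*t - 0.77)*(2.68*t - 1.54)*(5.67*t + 1.01) + (22.7934*t - 7.3784)*(0.67*t^2 - 0.77*t + 4.1))/(0.67*t^2 - 0.77*t + 4.1)^3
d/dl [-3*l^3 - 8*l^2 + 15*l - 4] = -9*l^2 - 16*l + 15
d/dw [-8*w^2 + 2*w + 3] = 2 - 16*w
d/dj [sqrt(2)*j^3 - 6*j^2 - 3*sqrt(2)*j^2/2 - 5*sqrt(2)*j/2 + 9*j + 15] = 3*sqrt(2)*j^2 - 12*j - 3*sqrt(2)*j - 5*sqrt(2)/2 + 9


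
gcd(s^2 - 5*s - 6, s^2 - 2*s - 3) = s + 1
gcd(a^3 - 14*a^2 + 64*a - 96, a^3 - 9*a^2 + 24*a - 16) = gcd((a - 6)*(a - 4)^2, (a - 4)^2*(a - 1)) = a^2 - 8*a + 16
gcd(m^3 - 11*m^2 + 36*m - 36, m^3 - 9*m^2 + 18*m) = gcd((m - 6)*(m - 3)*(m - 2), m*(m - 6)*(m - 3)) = m^2 - 9*m + 18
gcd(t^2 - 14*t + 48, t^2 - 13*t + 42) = t - 6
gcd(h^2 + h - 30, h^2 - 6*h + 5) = h - 5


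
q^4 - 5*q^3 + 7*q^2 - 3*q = q*(q - 3)*(q - 1)^2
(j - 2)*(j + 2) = j^2 - 4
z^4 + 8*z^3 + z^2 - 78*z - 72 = (z - 3)*(z + 1)*(z + 4)*(z + 6)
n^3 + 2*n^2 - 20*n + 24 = (n - 2)^2*(n + 6)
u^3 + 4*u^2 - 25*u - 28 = (u - 4)*(u + 1)*(u + 7)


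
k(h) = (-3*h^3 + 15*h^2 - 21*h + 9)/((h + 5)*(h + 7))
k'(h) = (-9*h^2 + 30*h - 21)/((h + 5)*(h + 7)) - (-3*h^3 + 15*h^2 - 21*h + 9)/((h + 5)*(h + 7)^2) - (-3*h^3 + 15*h^2 - 21*h + 9)/((h + 5)^2*(h + 7))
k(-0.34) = 0.58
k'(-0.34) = -1.25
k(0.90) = 0.00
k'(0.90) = -0.03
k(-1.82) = 6.98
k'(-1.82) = -9.94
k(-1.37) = 3.60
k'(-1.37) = -5.50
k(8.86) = -4.94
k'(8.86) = -1.43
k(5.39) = -1.07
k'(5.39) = -0.75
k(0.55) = 0.04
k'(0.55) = -0.18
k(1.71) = 0.03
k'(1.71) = 0.06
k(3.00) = 0.00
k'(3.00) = -0.15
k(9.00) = -5.14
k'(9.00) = -1.45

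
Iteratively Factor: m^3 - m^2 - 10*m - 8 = (m - 4)*(m^2 + 3*m + 2) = (m - 4)*(m + 1)*(m + 2)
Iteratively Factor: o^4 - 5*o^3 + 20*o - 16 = (o - 2)*(o^3 - 3*o^2 - 6*o + 8) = (o - 2)*(o + 2)*(o^2 - 5*o + 4) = (o - 2)*(o - 1)*(o + 2)*(o - 4)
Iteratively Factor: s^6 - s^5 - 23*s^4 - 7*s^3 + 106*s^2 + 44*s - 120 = (s + 2)*(s^5 - 3*s^4 - 17*s^3 + 27*s^2 + 52*s - 60) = (s - 5)*(s + 2)*(s^4 + 2*s^3 - 7*s^2 - 8*s + 12) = (s - 5)*(s - 2)*(s + 2)*(s^3 + 4*s^2 + s - 6) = (s - 5)*(s - 2)*(s - 1)*(s + 2)*(s^2 + 5*s + 6) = (s - 5)*(s - 2)*(s - 1)*(s + 2)*(s + 3)*(s + 2)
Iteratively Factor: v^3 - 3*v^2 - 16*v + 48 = (v + 4)*(v^2 - 7*v + 12) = (v - 4)*(v + 4)*(v - 3)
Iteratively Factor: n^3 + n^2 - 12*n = (n - 3)*(n^2 + 4*n) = n*(n - 3)*(n + 4)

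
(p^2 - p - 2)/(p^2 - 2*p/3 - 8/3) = 3*(p + 1)/(3*p + 4)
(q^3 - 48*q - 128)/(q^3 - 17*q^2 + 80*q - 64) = (q^2 + 8*q + 16)/(q^2 - 9*q + 8)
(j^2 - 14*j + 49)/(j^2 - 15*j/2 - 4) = 2*(-j^2 + 14*j - 49)/(-2*j^2 + 15*j + 8)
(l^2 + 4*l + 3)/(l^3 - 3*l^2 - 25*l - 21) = 1/(l - 7)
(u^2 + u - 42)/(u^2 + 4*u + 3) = (u^2 + u - 42)/(u^2 + 4*u + 3)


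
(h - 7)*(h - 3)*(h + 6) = h^3 - 4*h^2 - 39*h + 126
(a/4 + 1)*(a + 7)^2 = a^3/4 + 9*a^2/2 + 105*a/4 + 49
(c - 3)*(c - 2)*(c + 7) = c^3 + 2*c^2 - 29*c + 42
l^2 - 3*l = l*(l - 3)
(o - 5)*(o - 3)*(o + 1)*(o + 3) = o^4 - 4*o^3 - 14*o^2 + 36*o + 45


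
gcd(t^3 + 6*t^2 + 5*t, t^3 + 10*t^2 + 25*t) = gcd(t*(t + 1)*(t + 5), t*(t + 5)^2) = t^2 + 5*t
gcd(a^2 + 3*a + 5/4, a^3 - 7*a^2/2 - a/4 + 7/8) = a + 1/2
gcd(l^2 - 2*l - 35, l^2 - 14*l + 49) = l - 7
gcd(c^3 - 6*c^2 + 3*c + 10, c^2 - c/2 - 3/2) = c + 1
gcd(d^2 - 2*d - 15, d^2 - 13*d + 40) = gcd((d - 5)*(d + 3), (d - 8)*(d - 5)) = d - 5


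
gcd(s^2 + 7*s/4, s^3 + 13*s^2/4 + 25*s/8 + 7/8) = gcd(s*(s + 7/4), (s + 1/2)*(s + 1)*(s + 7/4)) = s + 7/4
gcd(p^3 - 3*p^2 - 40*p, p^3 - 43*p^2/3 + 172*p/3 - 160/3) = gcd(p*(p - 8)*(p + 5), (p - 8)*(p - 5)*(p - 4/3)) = p - 8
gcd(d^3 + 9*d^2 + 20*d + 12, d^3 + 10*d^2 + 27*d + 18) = d^2 + 7*d + 6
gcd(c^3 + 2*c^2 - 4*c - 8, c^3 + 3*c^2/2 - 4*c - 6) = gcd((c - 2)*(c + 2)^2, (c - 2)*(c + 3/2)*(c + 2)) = c^2 - 4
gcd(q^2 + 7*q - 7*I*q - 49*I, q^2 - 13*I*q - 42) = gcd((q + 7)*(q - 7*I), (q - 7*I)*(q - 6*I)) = q - 7*I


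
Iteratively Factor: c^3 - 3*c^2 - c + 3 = (c - 3)*(c^2 - 1) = (c - 3)*(c - 1)*(c + 1)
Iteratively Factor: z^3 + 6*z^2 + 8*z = (z)*(z^2 + 6*z + 8) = z*(z + 2)*(z + 4)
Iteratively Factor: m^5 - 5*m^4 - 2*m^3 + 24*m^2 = (m - 3)*(m^4 - 2*m^3 - 8*m^2) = m*(m - 3)*(m^3 - 2*m^2 - 8*m) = m^2*(m - 3)*(m^2 - 2*m - 8) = m^2*(m - 4)*(m - 3)*(m + 2)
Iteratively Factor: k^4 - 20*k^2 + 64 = (k + 4)*(k^3 - 4*k^2 - 4*k + 16) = (k - 2)*(k + 4)*(k^2 - 2*k - 8) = (k - 4)*(k - 2)*(k + 4)*(k + 2)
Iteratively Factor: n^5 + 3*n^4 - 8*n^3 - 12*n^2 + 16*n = (n + 4)*(n^4 - n^3 - 4*n^2 + 4*n) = (n + 2)*(n + 4)*(n^3 - 3*n^2 + 2*n) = (n - 1)*(n + 2)*(n + 4)*(n^2 - 2*n) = n*(n - 1)*(n + 2)*(n + 4)*(n - 2)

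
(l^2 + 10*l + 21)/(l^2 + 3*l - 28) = (l + 3)/(l - 4)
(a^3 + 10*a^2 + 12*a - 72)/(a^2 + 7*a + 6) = (a^2 + 4*a - 12)/(a + 1)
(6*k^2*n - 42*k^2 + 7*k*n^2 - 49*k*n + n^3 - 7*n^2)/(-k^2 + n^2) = (-6*k*n + 42*k - n^2 + 7*n)/(k - n)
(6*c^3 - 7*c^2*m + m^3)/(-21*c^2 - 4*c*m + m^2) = (-2*c^2 + 3*c*m - m^2)/(7*c - m)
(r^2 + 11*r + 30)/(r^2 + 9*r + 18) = (r + 5)/(r + 3)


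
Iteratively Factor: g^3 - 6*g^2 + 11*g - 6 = (g - 3)*(g^2 - 3*g + 2) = (g - 3)*(g - 2)*(g - 1)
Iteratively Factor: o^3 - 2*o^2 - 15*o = (o)*(o^2 - 2*o - 15) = o*(o + 3)*(o - 5)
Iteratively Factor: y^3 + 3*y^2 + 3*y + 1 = (y + 1)*(y^2 + 2*y + 1) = (y + 1)^2*(y + 1)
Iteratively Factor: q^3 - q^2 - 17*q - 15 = (q + 1)*(q^2 - 2*q - 15) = (q + 1)*(q + 3)*(q - 5)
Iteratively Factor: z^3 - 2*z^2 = (z - 2)*(z^2) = z*(z - 2)*(z)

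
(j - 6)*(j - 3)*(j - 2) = j^3 - 11*j^2 + 36*j - 36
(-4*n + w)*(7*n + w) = -28*n^2 + 3*n*w + w^2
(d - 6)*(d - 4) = d^2 - 10*d + 24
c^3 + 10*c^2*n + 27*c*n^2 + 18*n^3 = (c + n)*(c + 3*n)*(c + 6*n)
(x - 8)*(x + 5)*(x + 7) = x^3 + 4*x^2 - 61*x - 280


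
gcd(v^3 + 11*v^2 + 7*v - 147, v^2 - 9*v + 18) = v - 3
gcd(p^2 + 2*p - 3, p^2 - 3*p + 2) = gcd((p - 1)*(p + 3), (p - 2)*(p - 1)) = p - 1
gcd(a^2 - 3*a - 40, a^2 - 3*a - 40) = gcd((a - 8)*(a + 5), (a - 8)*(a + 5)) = a^2 - 3*a - 40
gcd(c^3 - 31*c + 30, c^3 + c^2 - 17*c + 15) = c - 1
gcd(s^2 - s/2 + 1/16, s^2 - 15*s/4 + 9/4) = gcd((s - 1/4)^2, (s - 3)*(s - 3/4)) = 1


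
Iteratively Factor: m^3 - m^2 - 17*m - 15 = (m - 5)*(m^2 + 4*m + 3) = (m - 5)*(m + 1)*(m + 3)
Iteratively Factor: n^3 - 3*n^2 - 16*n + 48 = (n - 3)*(n^2 - 16) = (n - 4)*(n - 3)*(n + 4)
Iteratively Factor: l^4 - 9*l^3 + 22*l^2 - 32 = (l + 1)*(l^3 - 10*l^2 + 32*l - 32) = (l - 4)*(l + 1)*(l^2 - 6*l + 8) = (l - 4)*(l - 2)*(l + 1)*(l - 4)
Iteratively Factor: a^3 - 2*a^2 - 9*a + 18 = (a - 3)*(a^2 + a - 6) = (a - 3)*(a + 3)*(a - 2)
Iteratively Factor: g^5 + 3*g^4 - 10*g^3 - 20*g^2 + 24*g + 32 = (g - 2)*(g^4 + 5*g^3 - 20*g - 16) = (g - 2)*(g + 1)*(g^3 + 4*g^2 - 4*g - 16) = (g - 2)*(g + 1)*(g + 4)*(g^2 - 4) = (g - 2)*(g + 1)*(g + 2)*(g + 4)*(g - 2)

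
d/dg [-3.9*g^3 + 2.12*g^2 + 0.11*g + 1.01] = -11.7*g^2 + 4.24*g + 0.11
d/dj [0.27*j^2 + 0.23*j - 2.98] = 0.54*j + 0.23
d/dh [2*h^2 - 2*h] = 4*h - 2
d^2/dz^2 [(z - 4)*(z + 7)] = 2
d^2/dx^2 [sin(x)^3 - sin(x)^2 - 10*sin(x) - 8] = -9*sin(x)^3 + 4*sin(x)^2 + 16*sin(x) - 2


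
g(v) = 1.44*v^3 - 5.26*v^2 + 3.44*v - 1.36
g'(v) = 4.32*v^2 - 10.52*v + 3.44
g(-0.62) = -5.86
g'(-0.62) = 11.62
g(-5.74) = -466.74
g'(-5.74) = 206.16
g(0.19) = -0.89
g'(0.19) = 1.60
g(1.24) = -2.44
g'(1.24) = -2.96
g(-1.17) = -14.89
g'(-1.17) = 21.66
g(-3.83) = -172.60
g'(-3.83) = 107.10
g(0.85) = -1.35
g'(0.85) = -2.38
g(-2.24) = -51.64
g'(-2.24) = 48.68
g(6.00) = 140.96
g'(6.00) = 95.84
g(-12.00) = -3288.40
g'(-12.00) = 751.76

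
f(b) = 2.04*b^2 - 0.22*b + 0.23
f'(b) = 4.08*b - 0.22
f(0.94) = 1.83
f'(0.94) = 3.62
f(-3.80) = 30.52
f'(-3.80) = -15.72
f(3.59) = 25.73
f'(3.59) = 14.43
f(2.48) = 12.23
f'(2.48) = 9.90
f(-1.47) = 4.96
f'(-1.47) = -6.22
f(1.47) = 4.31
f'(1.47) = 5.78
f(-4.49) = 42.34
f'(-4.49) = -18.54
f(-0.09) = 0.27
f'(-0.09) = -0.59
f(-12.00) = 296.63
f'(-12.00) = -49.18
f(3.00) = 17.93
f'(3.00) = 12.02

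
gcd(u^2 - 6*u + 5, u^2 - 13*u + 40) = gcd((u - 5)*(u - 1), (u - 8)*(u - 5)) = u - 5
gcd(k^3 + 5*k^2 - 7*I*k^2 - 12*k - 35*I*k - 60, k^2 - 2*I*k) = 1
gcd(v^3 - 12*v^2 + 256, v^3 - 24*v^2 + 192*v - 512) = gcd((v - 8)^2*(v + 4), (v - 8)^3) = v^2 - 16*v + 64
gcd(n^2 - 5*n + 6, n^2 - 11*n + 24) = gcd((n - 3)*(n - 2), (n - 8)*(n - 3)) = n - 3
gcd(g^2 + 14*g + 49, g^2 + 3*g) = 1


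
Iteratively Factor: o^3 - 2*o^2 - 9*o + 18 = (o - 3)*(o^2 + o - 6) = (o - 3)*(o + 3)*(o - 2)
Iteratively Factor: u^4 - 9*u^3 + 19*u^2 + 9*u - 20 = (u - 5)*(u^3 - 4*u^2 - u + 4) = (u - 5)*(u + 1)*(u^2 - 5*u + 4) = (u - 5)*(u - 1)*(u + 1)*(u - 4)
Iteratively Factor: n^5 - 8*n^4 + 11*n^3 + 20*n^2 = (n)*(n^4 - 8*n^3 + 11*n^2 + 20*n) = n*(n - 4)*(n^3 - 4*n^2 - 5*n) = n*(n - 5)*(n - 4)*(n^2 + n) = n^2*(n - 5)*(n - 4)*(n + 1)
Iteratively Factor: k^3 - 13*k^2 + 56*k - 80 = (k - 5)*(k^2 - 8*k + 16) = (k - 5)*(k - 4)*(k - 4)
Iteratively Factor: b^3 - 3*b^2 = (b)*(b^2 - 3*b) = b*(b - 3)*(b)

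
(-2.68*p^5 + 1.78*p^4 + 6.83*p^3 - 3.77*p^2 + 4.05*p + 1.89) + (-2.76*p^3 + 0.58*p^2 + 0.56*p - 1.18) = -2.68*p^5 + 1.78*p^4 + 4.07*p^3 - 3.19*p^2 + 4.61*p + 0.71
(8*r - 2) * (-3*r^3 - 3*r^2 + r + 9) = -24*r^4 - 18*r^3 + 14*r^2 + 70*r - 18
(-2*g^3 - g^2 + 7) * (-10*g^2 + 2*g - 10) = 20*g^5 + 6*g^4 + 18*g^3 - 60*g^2 + 14*g - 70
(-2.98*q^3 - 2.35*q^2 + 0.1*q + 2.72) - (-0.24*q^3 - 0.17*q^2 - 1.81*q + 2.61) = -2.74*q^3 - 2.18*q^2 + 1.91*q + 0.11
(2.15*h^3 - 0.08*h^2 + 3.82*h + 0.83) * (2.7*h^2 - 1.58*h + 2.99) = 5.805*h^5 - 3.613*h^4 + 16.8689*h^3 - 4.0338*h^2 + 10.1104*h + 2.4817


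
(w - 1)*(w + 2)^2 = w^3 + 3*w^2 - 4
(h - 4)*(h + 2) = h^2 - 2*h - 8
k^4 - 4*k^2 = k^2*(k - 2)*(k + 2)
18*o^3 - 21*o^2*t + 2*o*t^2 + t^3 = (-3*o + t)*(-o + t)*(6*o + t)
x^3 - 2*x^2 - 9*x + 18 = (x - 3)*(x - 2)*(x + 3)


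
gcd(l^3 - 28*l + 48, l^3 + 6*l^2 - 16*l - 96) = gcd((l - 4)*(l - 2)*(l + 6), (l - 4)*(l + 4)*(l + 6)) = l^2 + 2*l - 24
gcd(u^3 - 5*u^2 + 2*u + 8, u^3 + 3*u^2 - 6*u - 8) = u^2 - u - 2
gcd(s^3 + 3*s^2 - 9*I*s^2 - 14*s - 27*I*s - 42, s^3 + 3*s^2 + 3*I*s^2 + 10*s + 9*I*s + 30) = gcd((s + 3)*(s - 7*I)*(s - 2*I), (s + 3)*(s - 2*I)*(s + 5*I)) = s^2 + s*(3 - 2*I) - 6*I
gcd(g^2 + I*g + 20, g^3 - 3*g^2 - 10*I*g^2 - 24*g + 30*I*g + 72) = g - 4*I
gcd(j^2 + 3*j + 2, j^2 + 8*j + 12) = j + 2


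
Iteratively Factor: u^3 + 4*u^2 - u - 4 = (u - 1)*(u^2 + 5*u + 4) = (u - 1)*(u + 4)*(u + 1)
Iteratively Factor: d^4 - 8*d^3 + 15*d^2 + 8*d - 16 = (d - 4)*(d^3 - 4*d^2 - d + 4) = (d - 4)^2*(d^2 - 1) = (d - 4)^2*(d - 1)*(d + 1)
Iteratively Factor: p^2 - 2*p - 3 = (p - 3)*(p + 1)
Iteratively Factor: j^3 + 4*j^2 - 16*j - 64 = (j + 4)*(j^2 - 16) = (j + 4)^2*(j - 4)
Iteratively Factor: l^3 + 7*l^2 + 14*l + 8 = (l + 2)*(l^2 + 5*l + 4) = (l + 2)*(l + 4)*(l + 1)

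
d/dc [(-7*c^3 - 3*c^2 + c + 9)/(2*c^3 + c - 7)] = 2*(3*c^4 - 9*c^3 + 45*c^2 + 21*c - 8)/(4*c^6 + 4*c^4 - 28*c^3 + c^2 - 14*c + 49)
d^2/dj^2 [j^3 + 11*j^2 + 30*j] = 6*j + 22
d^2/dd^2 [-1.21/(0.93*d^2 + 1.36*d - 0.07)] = (2.093058*d^2 + 3.060816*d - 1.21*(1.86*d + 1.36)*(3.72*d + 2.72) - 0.157542)/(0.93*d^2 + 1.36*d - 0.07)^3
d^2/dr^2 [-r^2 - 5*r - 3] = -2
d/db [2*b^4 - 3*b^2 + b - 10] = 8*b^3 - 6*b + 1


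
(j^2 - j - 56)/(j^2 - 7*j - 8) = (j + 7)/(j + 1)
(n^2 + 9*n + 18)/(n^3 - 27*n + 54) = (n + 3)/(n^2 - 6*n + 9)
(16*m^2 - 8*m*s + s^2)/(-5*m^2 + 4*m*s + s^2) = (16*m^2 - 8*m*s + s^2)/(-5*m^2 + 4*m*s + s^2)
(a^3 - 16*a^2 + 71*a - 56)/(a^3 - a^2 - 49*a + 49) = (a - 8)/(a + 7)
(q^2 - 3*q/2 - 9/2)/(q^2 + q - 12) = (q + 3/2)/(q + 4)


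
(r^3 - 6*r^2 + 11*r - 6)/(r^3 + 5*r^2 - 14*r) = (r^2 - 4*r + 3)/(r*(r + 7))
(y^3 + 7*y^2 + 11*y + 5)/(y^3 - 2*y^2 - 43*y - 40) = (y + 1)/(y - 8)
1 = 1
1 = 1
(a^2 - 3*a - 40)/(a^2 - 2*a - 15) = (-a^2 + 3*a + 40)/(-a^2 + 2*a + 15)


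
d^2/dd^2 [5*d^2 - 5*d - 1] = 10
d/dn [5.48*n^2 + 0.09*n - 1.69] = 10.96*n + 0.09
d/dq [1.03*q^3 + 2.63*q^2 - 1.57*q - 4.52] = 3.09*q^2 + 5.26*q - 1.57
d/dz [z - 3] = 1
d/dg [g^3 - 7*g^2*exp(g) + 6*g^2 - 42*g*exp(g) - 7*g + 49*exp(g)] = -7*g^2*exp(g) + 3*g^2 - 56*g*exp(g) + 12*g + 7*exp(g) - 7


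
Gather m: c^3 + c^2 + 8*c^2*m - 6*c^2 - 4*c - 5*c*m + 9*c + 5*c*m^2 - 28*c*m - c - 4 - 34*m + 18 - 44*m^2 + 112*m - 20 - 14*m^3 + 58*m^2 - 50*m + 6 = c^3 - 5*c^2 + 4*c - 14*m^3 + m^2*(5*c + 14) + m*(8*c^2 - 33*c + 28)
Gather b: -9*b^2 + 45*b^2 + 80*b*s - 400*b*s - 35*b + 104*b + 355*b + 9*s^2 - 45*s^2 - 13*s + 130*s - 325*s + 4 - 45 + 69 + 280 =36*b^2 + b*(424 - 320*s) - 36*s^2 - 208*s + 308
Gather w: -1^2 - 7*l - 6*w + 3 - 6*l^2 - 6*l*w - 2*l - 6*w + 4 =-6*l^2 - 9*l + w*(-6*l - 12) + 6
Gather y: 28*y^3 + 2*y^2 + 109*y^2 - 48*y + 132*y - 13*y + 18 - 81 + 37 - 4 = 28*y^3 + 111*y^2 + 71*y - 30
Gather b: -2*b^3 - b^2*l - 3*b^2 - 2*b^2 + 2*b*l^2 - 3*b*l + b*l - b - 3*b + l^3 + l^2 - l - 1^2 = -2*b^3 + b^2*(-l - 5) + b*(2*l^2 - 2*l - 4) + l^3 + l^2 - l - 1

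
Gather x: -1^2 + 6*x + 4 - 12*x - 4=-6*x - 1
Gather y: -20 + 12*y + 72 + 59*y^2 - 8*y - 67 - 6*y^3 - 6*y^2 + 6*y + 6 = -6*y^3 + 53*y^2 + 10*y - 9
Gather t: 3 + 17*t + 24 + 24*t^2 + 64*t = 24*t^2 + 81*t + 27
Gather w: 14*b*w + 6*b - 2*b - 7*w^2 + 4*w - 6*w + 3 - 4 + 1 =4*b - 7*w^2 + w*(14*b - 2)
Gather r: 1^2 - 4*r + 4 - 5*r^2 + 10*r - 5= -5*r^2 + 6*r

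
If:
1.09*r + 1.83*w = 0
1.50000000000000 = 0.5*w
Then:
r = -5.04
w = 3.00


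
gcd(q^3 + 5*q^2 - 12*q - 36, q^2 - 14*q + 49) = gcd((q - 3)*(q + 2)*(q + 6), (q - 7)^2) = 1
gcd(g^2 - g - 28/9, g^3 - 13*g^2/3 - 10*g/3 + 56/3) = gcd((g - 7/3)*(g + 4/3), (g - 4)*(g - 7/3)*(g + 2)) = g - 7/3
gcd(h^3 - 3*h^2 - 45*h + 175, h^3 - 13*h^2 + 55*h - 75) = h^2 - 10*h + 25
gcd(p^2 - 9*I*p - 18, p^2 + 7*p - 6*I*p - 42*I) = p - 6*I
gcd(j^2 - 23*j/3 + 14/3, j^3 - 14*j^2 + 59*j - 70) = j - 7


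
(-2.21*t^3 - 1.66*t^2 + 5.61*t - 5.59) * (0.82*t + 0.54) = -1.8122*t^4 - 2.5546*t^3 + 3.7038*t^2 - 1.5544*t - 3.0186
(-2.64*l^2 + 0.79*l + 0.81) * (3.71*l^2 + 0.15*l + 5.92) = -9.7944*l^4 + 2.5349*l^3 - 12.5052*l^2 + 4.7983*l + 4.7952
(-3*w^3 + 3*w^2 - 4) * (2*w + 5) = -6*w^4 - 9*w^3 + 15*w^2 - 8*w - 20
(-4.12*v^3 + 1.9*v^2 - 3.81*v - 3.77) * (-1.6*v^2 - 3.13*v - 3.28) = 6.592*v^5 + 9.8556*v^4 + 13.6626*v^3 + 11.7253*v^2 + 24.2969*v + 12.3656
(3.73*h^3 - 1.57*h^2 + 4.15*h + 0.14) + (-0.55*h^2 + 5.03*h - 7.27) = 3.73*h^3 - 2.12*h^2 + 9.18*h - 7.13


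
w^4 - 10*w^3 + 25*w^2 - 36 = (w - 6)*(w - 3)*(w - 2)*(w + 1)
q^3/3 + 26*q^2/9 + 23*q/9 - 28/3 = (q/3 + 1)*(q - 4/3)*(q + 7)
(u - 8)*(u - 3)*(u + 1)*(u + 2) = u^4 - 8*u^3 - 7*u^2 + 50*u + 48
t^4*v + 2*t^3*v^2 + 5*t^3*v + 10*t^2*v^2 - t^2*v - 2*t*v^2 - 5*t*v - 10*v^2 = (t - 1)*(t + 5)*(t + 2*v)*(t*v + v)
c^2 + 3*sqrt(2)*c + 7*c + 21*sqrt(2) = (c + 7)*(c + 3*sqrt(2))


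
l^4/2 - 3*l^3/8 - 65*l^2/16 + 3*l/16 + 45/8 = (l/2 + 1)*(l - 3)*(l - 5/4)*(l + 3/2)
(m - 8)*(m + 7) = m^2 - m - 56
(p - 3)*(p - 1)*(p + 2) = p^3 - 2*p^2 - 5*p + 6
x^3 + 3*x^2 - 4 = (x - 1)*(x + 2)^2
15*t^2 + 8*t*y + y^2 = (3*t + y)*(5*t + y)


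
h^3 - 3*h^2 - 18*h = h*(h - 6)*(h + 3)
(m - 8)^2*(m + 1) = m^3 - 15*m^2 + 48*m + 64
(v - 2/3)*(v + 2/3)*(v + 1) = v^3 + v^2 - 4*v/9 - 4/9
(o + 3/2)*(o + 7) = o^2 + 17*o/2 + 21/2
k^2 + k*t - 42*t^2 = (k - 6*t)*(k + 7*t)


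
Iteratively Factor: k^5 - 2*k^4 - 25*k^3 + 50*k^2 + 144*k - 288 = (k + 3)*(k^4 - 5*k^3 - 10*k^2 + 80*k - 96) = (k - 2)*(k + 3)*(k^3 - 3*k^2 - 16*k + 48) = (k - 4)*(k - 2)*(k + 3)*(k^2 + k - 12) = (k - 4)*(k - 3)*(k - 2)*(k + 3)*(k + 4)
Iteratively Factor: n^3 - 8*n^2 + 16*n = (n - 4)*(n^2 - 4*n) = n*(n - 4)*(n - 4)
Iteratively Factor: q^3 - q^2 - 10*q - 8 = (q + 1)*(q^2 - 2*q - 8) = (q - 4)*(q + 1)*(q + 2)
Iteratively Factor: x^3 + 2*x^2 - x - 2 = (x - 1)*(x^2 + 3*x + 2) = (x - 1)*(x + 2)*(x + 1)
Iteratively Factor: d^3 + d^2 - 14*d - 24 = (d - 4)*(d^2 + 5*d + 6) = (d - 4)*(d + 3)*(d + 2)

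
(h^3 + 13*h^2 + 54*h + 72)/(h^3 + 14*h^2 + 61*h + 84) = (h + 6)/(h + 7)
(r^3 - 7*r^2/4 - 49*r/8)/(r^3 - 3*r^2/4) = (8*r^2 - 14*r - 49)/(2*r*(4*r - 3))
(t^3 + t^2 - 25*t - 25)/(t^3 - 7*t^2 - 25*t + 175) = (t + 1)/(t - 7)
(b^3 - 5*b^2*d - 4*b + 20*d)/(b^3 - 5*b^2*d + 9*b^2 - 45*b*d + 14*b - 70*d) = (b - 2)/(b + 7)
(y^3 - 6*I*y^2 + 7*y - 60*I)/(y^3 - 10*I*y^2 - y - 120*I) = (y - 4*I)/(y - 8*I)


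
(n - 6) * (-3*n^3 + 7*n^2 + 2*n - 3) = -3*n^4 + 25*n^3 - 40*n^2 - 15*n + 18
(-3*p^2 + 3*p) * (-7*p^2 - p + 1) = 21*p^4 - 18*p^3 - 6*p^2 + 3*p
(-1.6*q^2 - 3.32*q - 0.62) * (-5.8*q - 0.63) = 9.28*q^3 + 20.264*q^2 + 5.6876*q + 0.3906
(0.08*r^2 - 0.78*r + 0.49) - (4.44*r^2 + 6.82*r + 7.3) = -4.36*r^2 - 7.6*r - 6.81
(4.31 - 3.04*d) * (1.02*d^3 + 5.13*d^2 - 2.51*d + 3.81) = -3.1008*d^4 - 11.199*d^3 + 29.7407*d^2 - 22.4005*d + 16.4211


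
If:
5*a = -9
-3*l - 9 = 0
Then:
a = -9/5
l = -3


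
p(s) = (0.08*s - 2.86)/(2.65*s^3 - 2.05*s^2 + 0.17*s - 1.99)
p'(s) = (0.08*s - 2.86)*(-7.95*s^2 + 4.1*s - 0.17)/(2.65*s^3 - 2.05*s^2 + 0.17*s - 1.99)^2 + 0.08/(2.65*s^3 - 2.05*s^2 + 0.17*s - 1.99)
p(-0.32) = 1.23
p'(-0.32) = 1.17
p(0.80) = 1.55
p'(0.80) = 1.65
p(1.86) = -0.33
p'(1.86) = 0.80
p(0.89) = 1.75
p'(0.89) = 3.04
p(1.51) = -1.01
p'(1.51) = 4.52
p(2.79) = -0.07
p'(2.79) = 0.09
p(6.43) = -0.00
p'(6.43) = 0.00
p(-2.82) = 0.04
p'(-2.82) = 0.04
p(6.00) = -0.00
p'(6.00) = 0.00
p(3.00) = -0.05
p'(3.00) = 0.06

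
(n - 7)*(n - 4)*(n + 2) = n^3 - 9*n^2 + 6*n + 56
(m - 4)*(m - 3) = m^2 - 7*m + 12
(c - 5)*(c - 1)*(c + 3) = c^3 - 3*c^2 - 13*c + 15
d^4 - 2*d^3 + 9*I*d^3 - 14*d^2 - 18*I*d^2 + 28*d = d*(d - 2)*(d + 2*I)*(d + 7*I)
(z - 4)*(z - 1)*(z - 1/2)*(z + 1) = z^4 - 9*z^3/2 + z^2 + 9*z/2 - 2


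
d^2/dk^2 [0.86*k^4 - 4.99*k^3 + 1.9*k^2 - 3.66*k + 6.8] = 10.32*k^2 - 29.94*k + 3.8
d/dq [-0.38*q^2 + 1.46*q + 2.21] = 1.46 - 0.76*q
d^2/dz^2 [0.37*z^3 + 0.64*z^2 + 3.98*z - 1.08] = 2.22*z + 1.28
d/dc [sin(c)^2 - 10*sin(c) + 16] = 2*(sin(c) - 5)*cos(c)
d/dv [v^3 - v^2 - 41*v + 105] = 3*v^2 - 2*v - 41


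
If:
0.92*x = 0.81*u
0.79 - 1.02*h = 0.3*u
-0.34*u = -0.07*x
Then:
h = 0.77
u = 0.00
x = 0.00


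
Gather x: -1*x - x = -2*x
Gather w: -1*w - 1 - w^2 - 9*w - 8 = -w^2 - 10*w - 9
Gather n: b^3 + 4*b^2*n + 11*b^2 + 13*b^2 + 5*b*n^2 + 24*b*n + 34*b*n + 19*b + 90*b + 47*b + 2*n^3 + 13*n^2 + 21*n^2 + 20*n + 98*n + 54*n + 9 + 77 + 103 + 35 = b^3 + 24*b^2 + 156*b + 2*n^3 + n^2*(5*b + 34) + n*(4*b^2 + 58*b + 172) + 224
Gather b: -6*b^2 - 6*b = -6*b^2 - 6*b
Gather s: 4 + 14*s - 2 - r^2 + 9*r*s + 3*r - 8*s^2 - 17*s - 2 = -r^2 + 3*r - 8*s^2 + s*(9*r - 3)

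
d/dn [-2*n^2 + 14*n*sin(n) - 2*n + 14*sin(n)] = 14*n*cos(n) - 4*n + 14*sqrt(2)*sin(n + pi/4) - 2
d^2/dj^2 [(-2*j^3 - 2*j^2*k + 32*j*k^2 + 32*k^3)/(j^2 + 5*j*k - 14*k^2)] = 72*k^2*(-j^3 + 12*j^2*k + 18*j*k^2 + 86*k^3)/(j^6 + 15*j^5*k + 33*j^4*k^2 - 295*j^3*k^3 - 462*j^2*k^4 + 2940*j*k^5 - 2744*k^6)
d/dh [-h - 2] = -1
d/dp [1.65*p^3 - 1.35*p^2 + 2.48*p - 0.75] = 4.95*p^2 - 2.7*p + 2.48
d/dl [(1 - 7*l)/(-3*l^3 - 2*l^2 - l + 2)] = (21*l^3 + 14*l^2 + 7*l - (7*l - 1)*(9*l^2 + 4*l + 1) - 14)/(3*l^3 + 2*l^2 + l - 2)^2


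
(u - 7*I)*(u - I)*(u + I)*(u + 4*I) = u^4 - 3*I*u^3 + 29*u^2 - 3*I*u + 28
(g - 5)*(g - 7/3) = g^2 - 22*g/3 + 35/3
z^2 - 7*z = z*(z - 7)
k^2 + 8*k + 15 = (k + 3)*(k + 5)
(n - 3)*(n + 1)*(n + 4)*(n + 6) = n^4 + 8*n^3 + n^2 - 78*n - 72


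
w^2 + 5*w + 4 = (w + 1)*(w + 4)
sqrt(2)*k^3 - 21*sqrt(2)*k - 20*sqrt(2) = (k - 5)*(k + 4)*(sqrt(2)*k + sqrt(2))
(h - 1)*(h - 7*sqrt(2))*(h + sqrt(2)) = h^3 - 6*sqrt(2)*h^2 - h^2 - 14*h + 6*sqrt(2)*h + 14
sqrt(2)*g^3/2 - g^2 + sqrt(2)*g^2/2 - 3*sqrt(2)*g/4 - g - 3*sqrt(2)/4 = (g - 3*sqrt(2)/2)*(g + sqrt(2)/2)*(sqrt(2)*g/2 + sqrt(2)/2)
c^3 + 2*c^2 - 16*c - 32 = (c - 4)*(c + 2)*(c + 4)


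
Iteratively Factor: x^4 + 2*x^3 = (x + 2)*(x^3) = x*(x + 2)*(x^2) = x^2*(x + 2)*(x)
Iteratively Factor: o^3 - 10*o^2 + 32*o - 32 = (o - 4)*(o^2 - 6*o + 8) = (o - 4)*(o - 2)*(o - 4)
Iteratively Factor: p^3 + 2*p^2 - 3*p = (p + 3)*(p^2 - p) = (p - 1)*(p + 3)*(p)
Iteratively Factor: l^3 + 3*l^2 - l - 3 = (l - 1)*(l^2 + 4*l + 3) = (l - 1)*(l + 3)*(l + 1)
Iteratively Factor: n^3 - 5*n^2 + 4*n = (n - 1)*(n^2 - 4*n) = (n - 4)*(n - 1)*(n)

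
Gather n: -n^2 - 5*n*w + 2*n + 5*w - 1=-n^2 + n*(2 - 5*w) + 5*w - 1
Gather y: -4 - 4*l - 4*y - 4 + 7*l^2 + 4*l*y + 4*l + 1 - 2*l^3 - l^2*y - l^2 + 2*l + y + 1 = -2*l^3 + 6*l^2 + 2*l + y*(-l^2 + 4*l - 3) - 6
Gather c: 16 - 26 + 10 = 0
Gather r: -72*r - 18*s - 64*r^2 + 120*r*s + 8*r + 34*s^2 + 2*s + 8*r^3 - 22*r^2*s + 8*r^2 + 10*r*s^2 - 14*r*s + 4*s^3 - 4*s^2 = 8*r^3 + r^2*(-22*s - 56) + r*(10*s^2 + 106*s - 64) + 4*s^3 + 30*s^2 - 16*s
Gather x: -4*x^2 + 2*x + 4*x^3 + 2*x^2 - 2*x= 4*x^3 - 2*x^2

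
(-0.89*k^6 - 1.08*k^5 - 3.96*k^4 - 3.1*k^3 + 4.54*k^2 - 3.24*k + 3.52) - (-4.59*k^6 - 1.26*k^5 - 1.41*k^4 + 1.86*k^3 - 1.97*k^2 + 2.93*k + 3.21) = 3.7*k^6 + 0.18*k^5 - 2.55*k^4 - 4.96*k^3 + 6.51*k^2 - 6.17*k + 0.31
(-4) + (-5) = -9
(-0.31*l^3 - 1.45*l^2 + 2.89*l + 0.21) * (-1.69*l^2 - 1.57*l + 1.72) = 0.5239*l^5 + 2.9372*l^4 - 3.1408*l^3 - 7.3862*l^2 + 4.6411*l + 0.3612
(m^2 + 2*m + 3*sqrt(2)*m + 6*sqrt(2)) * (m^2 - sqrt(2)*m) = m^4 + 2*m^3 + 2*sqrt(2)*m^3 - 6*m^2 + 4*sqrt(2)*m^2 - 12*m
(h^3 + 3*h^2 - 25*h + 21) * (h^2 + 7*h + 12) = h^5 + 10*h^4 + 8*h^3 - 118*h^2 - 153*h + 252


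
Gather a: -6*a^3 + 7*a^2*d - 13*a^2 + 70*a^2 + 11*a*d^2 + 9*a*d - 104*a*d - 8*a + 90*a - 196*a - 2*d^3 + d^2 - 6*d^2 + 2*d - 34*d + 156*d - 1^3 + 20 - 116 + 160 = -6*a^3 + a^2*(7*d + 57) + a*(11*d^2 - 95*d - 114) - 2*d^3 - 5*d^2 + 124*d + 63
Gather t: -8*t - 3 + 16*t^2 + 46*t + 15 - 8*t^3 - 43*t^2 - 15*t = -8*t^3 - 27*t^2 + 23*t + 12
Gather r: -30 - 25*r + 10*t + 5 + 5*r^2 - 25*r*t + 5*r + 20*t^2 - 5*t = 5*r^2 + r*(-25*t - 20) + 20*t^2 + 5*t - 25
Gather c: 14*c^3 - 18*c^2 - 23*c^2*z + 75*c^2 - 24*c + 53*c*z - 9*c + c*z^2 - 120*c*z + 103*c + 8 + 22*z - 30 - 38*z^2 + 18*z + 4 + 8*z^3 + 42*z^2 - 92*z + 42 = 14*c^3 + c^2*(57 - 23*z) + c*(z^2 - 67*z + 70) + 8*z^3 + 4*z^2 - 52*z + 24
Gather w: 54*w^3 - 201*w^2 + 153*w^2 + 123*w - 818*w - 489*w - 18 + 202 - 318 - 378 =54*w^3 - 48*w^2 - 1184*w - 512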